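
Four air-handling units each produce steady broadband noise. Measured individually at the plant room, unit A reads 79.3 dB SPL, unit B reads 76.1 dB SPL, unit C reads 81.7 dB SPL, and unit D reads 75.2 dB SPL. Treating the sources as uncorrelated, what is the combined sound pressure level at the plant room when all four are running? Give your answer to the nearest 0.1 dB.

Incoherent sources sum as intensities:
L_total = 10·log₁₀(10^(79.3/10) + 10^(76.1/10) + 10^(81.7/10) + 10^(75.2/10)) = 10·log₁₀(306900000) = 84.9 dB SPL.

84.9 dB SPL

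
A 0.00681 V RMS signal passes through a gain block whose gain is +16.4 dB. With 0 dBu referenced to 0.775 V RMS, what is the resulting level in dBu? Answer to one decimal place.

Input level: 20·log₁₀(0.00681/0.775) = -41.12 dBu.
Output: -41.12 + 16.4 = -24.7 dBu.

-24.7 dBu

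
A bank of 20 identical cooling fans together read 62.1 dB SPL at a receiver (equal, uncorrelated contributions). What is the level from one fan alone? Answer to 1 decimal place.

49.1 dB SPL

20 equal incoherent sources add 10·log₁₀(20) = 13.01 dB over one source.
L_one = 62.1 − 13.01 = 49.1 dB SPL.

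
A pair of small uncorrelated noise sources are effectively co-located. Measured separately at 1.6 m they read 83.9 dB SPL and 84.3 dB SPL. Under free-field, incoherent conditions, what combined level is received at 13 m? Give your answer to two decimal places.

68.92 dB SPL

Combined at 1.6 m: 10·log₁₀(10^(83.9/10)+10^(84.3/10)) = 87.115 dB SPL.
Then apply −20·log₁₀(13/1.6) = -18.196 dB → 68.92 dB SPL.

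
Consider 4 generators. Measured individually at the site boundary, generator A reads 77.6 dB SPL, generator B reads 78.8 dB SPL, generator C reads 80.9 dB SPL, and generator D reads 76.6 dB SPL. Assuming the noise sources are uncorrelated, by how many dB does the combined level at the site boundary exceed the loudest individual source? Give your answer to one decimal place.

Uncorrelated sources add in intensity (power), not in dB.
L_total = 10·log₁₀(10^(77.6/10) + 10^(78.8/10) + 10^(80.9/10) + 10^(76.6/10)) = 84.80 dB SPL.
Excess over the loudest (80.9 dB): 84.80 − 80.9 = 3.9 dB.

3.9 dB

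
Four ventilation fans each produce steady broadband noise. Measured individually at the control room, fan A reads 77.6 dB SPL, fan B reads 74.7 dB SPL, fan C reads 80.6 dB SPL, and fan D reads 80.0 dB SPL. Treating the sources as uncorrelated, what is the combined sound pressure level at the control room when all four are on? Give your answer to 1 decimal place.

Add the sources as powers (linear), then convert back to dB:
L_total = 10·log₁₀(10^(77.6/10) + 10^(74.7/10) + 10^(80.6/10) + 10^(80.0/10)) = 10·log₁₀(301900000) = 84.8 dB SPL.

84.8 dB SPL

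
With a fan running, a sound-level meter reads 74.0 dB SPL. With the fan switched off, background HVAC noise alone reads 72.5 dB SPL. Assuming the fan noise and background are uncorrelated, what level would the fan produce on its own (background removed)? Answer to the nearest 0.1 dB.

Remove the background by subtracting linear intensities:
L_src = 10·log₁₀(10^(74.0/10) − 10^(72.5/10)) = 10·log₁₀(7336000) = 68.7 dB SPL.

68.7 dB SPL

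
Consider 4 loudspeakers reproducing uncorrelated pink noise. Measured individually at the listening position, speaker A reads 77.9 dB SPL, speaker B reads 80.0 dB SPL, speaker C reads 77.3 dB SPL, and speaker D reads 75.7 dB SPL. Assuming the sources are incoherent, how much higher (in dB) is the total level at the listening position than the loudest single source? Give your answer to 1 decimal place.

Uncorrelated sources add in intensity (power), not in dB.
L_total = 10·log₁₀(10^(77.9/10) + 10^(80.0/10) + 10^(77.3/10) + 10^(75.7/10)) = 84.02 dB SPL.
Excess over the loudest (80.0 dB): 84.02 − 80.0 = 4.0 dB.

4.0 dB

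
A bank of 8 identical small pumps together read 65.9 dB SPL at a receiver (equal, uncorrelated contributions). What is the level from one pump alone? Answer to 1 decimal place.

56.9 dB SPL

8 equal incoherent sources add 10·log₁₀(8) = 9.03 dB over one source.
L_one = 65.9 − 9.03 = 56.9 dB SPL.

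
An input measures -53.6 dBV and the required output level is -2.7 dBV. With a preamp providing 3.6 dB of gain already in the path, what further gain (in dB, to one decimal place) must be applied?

47.3 dB

The required make-up gain is the shortfall in the dB sum.
G = -2.7 − (-53.6) − 3.6 = 47.3 dB.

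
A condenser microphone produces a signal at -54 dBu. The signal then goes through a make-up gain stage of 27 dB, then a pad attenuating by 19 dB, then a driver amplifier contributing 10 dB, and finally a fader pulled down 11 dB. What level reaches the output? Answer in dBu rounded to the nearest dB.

-47 dBu

Cascaded gains and losses add directly in dB.
-54 + 27 − 19 + 10 − 11 = -47 dBu.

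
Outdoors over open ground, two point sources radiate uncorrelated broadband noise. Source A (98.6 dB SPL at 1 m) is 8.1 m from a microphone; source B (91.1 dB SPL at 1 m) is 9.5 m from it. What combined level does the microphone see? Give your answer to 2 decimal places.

At the listener: L_A = 98.6 − 20·log₁₀(8.1) = 80.430 dB; L_B = 91.1 − 20·log₁₀(9.5) = 71.546 dB.
Combined: 10·log₁₀(10^(80.430/10)+10^(71.546/10)) = 80.96 dB SPL.

80.96 dB SPL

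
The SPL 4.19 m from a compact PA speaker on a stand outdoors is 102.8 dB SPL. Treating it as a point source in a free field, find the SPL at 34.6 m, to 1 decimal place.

Inverse-square spreading gives ΔL = −20·log₁₀(d₂/d₁).
ΔL = −20·log₁₀(34.6/4.19) = -18.34 dB, so L₂ = 102.8 + (-18.34) = 84.5 dB SPL.

84.5 dB SPL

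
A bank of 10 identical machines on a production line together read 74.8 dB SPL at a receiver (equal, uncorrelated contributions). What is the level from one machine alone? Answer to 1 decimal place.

64.8 dB SPL

10 equal incoherent sources add 10·log₁₀(10) = 10.00 dB over one source.
L_one = 74.8 − 10.00 = 64.8 dB SPL.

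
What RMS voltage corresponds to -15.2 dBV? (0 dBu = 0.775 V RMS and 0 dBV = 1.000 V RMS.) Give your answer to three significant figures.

V = 1.000 V × 10^(-15.2/20).
= 1.000 × 0.1738 = 0.174 V.

0.174 V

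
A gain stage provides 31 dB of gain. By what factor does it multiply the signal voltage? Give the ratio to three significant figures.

Voltage ratio = 10^(dB/20).
10^(31/20) = 10^(1.550) = 35.5.

35.5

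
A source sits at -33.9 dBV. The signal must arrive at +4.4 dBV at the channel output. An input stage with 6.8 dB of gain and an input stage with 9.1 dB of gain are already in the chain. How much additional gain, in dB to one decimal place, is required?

The required make-up gain is the shortfall in the dB sum.
G = +4.4 − (-33.9) − 6.8 − 9.1 = 22.4 dB.

22.4 dB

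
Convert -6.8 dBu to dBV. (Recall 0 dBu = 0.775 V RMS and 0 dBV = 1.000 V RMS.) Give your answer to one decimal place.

-9.0 dBV

The offset between the scales is 20·log₁₀(0.775/1.000) = −2.214 dB.
So dBV = -6.8 − 2.214 = -9.0 dBV.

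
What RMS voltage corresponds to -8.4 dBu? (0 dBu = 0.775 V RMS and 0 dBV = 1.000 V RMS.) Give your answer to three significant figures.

V = 0.775 V × 10^(-8.4/20).
= 0.775 × 0.3802 = 0.295 V.

0.295 V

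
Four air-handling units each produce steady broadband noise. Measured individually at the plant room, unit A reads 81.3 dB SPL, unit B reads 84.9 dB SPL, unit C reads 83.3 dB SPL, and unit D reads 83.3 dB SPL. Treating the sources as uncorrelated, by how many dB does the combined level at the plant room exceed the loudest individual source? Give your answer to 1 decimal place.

4.5 dB

Uncorrelated sources add in intensity (power), not in dB.
L_total = 10·log₁₀(10^(81.3/10) + 10^(84.9/10) + 10^(83.3/10) + 10^(83.3/10)) = 89.40 dB SPL.
Excess over the loudest (84.9 dB): 89.40 − 84.9 = 4.5 dB.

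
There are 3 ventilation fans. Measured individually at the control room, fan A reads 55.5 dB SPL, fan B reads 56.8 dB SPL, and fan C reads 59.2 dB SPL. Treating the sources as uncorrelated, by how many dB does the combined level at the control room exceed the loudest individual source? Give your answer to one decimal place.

Incoherent sources sum as intensities:
L_total = 10·log₁₀(10^(55.5/10) + 10^(56.8/10) + 10^(59.2/10)) = 62.21 dB SPL.
Excess over the loudest (59.2 dB): 62.21 − 59.2 = 3.0 dB.

3.0 dB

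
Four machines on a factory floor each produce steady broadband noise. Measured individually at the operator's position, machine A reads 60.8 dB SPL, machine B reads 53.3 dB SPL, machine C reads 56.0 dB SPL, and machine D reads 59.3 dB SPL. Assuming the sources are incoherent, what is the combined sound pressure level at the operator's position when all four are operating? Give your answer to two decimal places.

Add the sources as powers (linear), then convert back to dB:
L_total = 10·log₁₀(10^(60.8/10) + 10^(53.3/10) + 10^(56.0/10) + 10^(59.3/10)) = 10·log₁₀(2665000) = 64.26 dB SPL.

64.26 dB SPL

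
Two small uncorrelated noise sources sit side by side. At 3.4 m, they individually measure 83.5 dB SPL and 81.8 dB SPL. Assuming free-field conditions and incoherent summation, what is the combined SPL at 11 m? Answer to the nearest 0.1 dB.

Combined at 3.4 m: 10·log₁₀(10^(83.5/10)+10^(81.8/10)) = 85.74 dB SPL.
Then apply −20·log₁₀(11/3.4) = -10.20 dB → 75.5 dB SPL.

75.5 dB SPL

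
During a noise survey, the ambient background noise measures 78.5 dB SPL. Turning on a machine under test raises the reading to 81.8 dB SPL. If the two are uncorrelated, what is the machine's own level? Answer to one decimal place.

79.1 dB SPL

Background correction is a power subtraction:
L_src = 10·log₁₀(10^(81.8/10) − 10^(78.5/10)) = 10·log₁₀(80560000) = 79.1 dB SPL.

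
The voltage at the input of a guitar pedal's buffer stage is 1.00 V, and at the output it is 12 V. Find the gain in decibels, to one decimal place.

21.6 dB

Voltage is an amplitude quantity, so gain = 20·log₁₀(V_out/V_in).
20·log₁₀(12/1.00) = 20·log₁₀(12.00) = 21.6 dB.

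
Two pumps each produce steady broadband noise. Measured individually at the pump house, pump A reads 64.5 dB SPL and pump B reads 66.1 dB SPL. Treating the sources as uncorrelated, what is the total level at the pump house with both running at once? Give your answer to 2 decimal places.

Uncorrelated sources add in intensity (power), not in dB.
L_total = 10·log₁₀(10^(64.5/10) + 10^(66.1/10)) = 10·log₁₀(6892000) = 68.38 dB SPL.

68.38 dB SPL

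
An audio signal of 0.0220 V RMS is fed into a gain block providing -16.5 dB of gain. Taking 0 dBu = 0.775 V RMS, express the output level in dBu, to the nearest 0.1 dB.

Input level: 20·log₁₀(0.0220/0.775) = -30.94 dBu.
Output: -30.94 − 16.5 = -47.4 dBu.

-47.4 dBu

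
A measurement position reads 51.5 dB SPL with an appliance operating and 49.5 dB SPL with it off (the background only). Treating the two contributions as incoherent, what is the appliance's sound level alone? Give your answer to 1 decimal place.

47.2 dB SPL

Background correction is a power subtraction:
L_src = 10·log₁₀(10^(51.5/10) − 10^(49.5/10)) = 10·log₁₀(52130) = 47.2 dB SPL.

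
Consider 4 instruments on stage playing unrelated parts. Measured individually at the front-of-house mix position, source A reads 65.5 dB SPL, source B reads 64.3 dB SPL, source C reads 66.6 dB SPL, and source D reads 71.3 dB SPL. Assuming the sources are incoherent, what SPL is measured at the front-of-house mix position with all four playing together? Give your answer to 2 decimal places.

Uncorrelated sources add in intensity (power), not in dB.
L_total = 10·log₁₀(10^(65.5/10) + 10^(64.3/10) + 10^(66.6/10) + 10^(71.3/10)) = 10·log₁₀(24300000) = 73.86 dB SPL.

73.86 dB SPL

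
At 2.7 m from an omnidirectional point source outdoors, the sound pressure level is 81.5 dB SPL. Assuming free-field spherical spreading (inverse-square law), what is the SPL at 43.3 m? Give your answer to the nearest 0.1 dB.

57.4 dB SPL

For a point source in a free field, ΔL = −20·log₁₀(d₂/d₁).
ΔL = −20·log₁₀(43.3/2.7) = -24.10 dB, so L₂ = 81.5 + (-24.10) = 57.4 dB SPL.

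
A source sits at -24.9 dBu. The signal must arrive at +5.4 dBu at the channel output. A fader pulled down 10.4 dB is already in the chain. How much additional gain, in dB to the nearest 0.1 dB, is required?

The required make-up gain is the shortfall in the dB sum.
G = +5.4 − (-24.9) + 10.4 = 40.7 dB.

40.7 dB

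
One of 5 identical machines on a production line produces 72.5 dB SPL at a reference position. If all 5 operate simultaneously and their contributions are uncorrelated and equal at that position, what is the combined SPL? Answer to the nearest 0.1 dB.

5 equal incoherent sources raise the level by 10·log₁₀(5) = 6.99 dB.
L_total = 72.5 + 6.99 = 79.5 dB SPL.

79.5 dB SPL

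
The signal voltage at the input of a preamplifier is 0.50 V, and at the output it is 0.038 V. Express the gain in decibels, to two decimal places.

-22.38 dB

Voltage is an amplitude quantity, so gain = 20·log₁₀(V_out/V_in).
20·log₁₀(0.038/0.50) = 20·log₁₀(0.07600) = -22.38 dB.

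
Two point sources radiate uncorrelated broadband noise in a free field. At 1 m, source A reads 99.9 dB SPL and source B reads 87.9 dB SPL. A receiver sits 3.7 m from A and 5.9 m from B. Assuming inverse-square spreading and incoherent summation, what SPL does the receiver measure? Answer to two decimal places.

88.64 dB SPL

At the listener: L_A = 99.9 − 20·log₁₀(3.7) = 88.536 dB; L_B = 87.9 − 20·log₁₀(5.9) = 72.483 dB.
Combined: 10·log₁₀(10^(88.536/10)+10^(72.483/10)) = 88.64 dB SPL.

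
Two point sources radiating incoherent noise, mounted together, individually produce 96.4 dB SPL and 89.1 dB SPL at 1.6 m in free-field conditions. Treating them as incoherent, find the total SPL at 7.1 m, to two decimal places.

84.20 dB SPL

Combined at 1.6 m: 10·log₁₀(10^(96.4/10)+10^(89.1/10)) = 97.142 dB SPL.
Then apply −20·log₁₀(7.1/1.6) = -12.943 dB → 84.20 dB SPL.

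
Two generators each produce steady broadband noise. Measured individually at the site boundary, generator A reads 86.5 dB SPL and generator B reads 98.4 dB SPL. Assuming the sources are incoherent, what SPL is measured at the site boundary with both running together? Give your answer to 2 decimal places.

Add the sources as powers (linear), then convert back to dB:
L_total = 10·log₁₀(10^(86.5/10) + 10^(98.4/10)) = 10·log₁₀(7365000000) = 98.67 dB SPL.

98.67 dB SPL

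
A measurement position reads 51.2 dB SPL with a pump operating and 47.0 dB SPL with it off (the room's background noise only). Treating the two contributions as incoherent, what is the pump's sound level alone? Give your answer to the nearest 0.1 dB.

Background correction is a power subtraction:
L_src = 10·log₁₀(10^(51.2/10) − 10^(47.0/10)) = 10·log₁₀(81710) = 49.1 dB SPL.

49.1 dB SPL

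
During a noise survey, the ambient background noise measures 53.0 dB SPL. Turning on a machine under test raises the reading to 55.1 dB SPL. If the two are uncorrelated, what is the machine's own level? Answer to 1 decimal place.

Remove the background by subtracting linear intensities:
L_src = 10·log₁₀(10^(55.1/10) − 10^(53.0/10)) = 10·log₁₀(124100) = 50.9 dB SPL.

50.9 dB SPL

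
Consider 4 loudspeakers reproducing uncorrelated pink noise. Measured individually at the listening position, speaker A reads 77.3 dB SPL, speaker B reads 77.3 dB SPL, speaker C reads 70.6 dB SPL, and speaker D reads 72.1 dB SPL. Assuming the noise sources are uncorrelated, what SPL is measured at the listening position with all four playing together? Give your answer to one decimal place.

Incoherent sources sum as intensities:
L_total = 10·log₁₀(10^(77.3/10) + 10^(77.3/10) + 10^(70.6/10) + 10^(72.1/10)) = 10·log₁₀(135100000) = 81.3 dB SPL.

81.3 dB SPL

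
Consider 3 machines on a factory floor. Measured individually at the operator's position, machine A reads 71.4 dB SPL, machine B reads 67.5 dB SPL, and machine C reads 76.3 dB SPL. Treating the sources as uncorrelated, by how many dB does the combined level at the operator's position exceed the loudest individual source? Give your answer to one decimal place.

Uncorrelated sources add in intensity (power), not in dB.
L_total = 10·log₁₀(10^(71.4/10) + 10^(67.5/10) + 10^(76.3/10)) = 77.93 dB SPL.
Excess over the loudest (76.3 dB): 77.93 − 76.3 = 1.6 dB.

1.6 dB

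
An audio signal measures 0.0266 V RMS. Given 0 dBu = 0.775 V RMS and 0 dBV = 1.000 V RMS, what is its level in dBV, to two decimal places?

-31.50 dBV

dBV = 20·log₁₀(V / 1.000 V).
20·log₁₀(0.0266/1.000) = -31.50 dBV.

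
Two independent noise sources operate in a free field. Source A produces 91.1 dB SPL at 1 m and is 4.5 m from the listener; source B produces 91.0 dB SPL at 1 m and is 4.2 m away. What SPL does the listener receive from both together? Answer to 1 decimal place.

At the listener: L_A = 91.1 − 20·log₁₀(4.5) = 78.04 dB; L_B = 91.0 − 20·log₁₀(4.2) = 78.54 dB.
Combined: 10·log₁₀(10^(78.04/10)+10^(78.54/10)) = 81.3 dB SPL.

81.3 dB SPL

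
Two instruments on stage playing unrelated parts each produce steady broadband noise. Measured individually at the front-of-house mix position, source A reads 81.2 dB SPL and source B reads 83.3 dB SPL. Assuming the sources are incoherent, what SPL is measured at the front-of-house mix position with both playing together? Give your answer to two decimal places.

Uncorrelated sources add in intensity (power), not in dB.
L_total = 10·log₁₀(10^(81.2/10) + 10^(83.3/10)) = 10·log₁₀(345600000) = 85.39 dB SPL.

85.39 dB SPL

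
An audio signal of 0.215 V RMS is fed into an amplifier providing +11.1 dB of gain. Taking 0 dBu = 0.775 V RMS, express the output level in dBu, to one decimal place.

Input level: 20·log₁₀(0.215/0.775) = -11.14 dBu.
Output: -11.14 + 11.1 = 0.0 dBu.

0.0 dBu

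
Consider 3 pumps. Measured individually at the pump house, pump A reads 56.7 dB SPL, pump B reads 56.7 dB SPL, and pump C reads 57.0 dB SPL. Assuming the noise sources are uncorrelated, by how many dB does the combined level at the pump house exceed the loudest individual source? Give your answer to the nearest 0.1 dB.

4.6 dB

Add the sources as powers (linear), then convert back to dB:
L_total = 10·log₁₀(10^(56.7/10) + 10^(56.7/10) + 10^(57.0/10)) = 61.57 dB SPL.
Excess over the loudest (57.0 dB): 61.57 − 57.0 = 4.6 dB.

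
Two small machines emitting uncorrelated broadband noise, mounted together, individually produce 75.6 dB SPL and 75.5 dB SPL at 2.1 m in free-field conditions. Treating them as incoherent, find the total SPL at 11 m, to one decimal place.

64.2 dB SPL

Combined at 2.1 m: 10·log₁₀(10^(75.6/10)+10^(75.5/10)) = 78.56 dB SPL.
Then apply −20·log₁₀(11/2.1) = -14.38 dB → 64.2 dB SPL.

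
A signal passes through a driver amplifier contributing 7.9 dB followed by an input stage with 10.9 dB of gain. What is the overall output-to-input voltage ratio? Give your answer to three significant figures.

8.71

Net gain = 7.9 + 10.9 = 18.8 dB.
Voltage ratio = 10^(18.8/20) = 8.71.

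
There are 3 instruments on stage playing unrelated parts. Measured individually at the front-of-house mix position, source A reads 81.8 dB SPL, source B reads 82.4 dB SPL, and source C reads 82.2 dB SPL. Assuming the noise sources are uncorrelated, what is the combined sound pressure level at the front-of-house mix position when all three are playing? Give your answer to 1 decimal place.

86.9 dB SPL

Incoherent sources sum as intensities:
L_total = 10·log₁₀(10^(81.8/10) + 10^(82.4/10) + 10^(82.2/10)) = 10·log₁₀(491100000) = 86.9 dB SPL.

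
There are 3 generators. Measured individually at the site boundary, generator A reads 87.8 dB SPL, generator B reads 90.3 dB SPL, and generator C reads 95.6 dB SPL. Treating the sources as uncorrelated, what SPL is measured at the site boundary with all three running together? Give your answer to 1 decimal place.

Add the sources as powers (linear), then convert back to dB:
L_total = 10·log₁₀(10^(87.8/10) + 10^(90.3/10) + 10^(95.6/10)) = 10·log₁₀(5305000000) = 97.2 dB SPL.

97.2 dB SPL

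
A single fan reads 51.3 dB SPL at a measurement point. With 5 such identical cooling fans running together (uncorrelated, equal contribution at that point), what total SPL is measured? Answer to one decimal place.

58.3 dB SPL

5 equal incoherent sources raise the level by 10·log₁₀(5) = 6.99 dB.
L_total = 51.3 + 6.99 = 58.3 dB SPL.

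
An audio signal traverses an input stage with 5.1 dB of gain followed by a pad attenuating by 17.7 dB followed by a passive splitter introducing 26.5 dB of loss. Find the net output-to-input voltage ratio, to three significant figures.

0.0111

Net gain = 5.1 + (−17.7) + (−26.5) = -39.1 dB.
Voltage ratio = 10^(-39.1/20) = 0.0111.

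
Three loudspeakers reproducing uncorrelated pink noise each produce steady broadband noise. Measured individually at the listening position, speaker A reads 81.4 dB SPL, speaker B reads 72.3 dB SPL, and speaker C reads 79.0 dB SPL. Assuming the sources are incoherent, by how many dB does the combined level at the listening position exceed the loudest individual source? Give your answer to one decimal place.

2.3 dB

Incoherent sources sum as intensities:
L_total = 10·log₁₀(10^(81.4/10) + 10^(72.3/10) + 10^(79.0/10)) = 83.70 dB SPL.
Excess over the loudest (81.4 dB): 83.70 − 81.4 = 2.3 dB.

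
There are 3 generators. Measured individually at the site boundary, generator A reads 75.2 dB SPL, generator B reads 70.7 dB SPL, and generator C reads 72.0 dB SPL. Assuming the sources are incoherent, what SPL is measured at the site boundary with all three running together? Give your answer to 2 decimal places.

Incoherent sources sum as intensities:
L_total = 10·log₁₀(10^(75.2/10) + 10^(70.7/10) + 10^(72.0/10)) = 10·log₁₀(60710000) = 77.83 dB SPL.

77.83 dB SPL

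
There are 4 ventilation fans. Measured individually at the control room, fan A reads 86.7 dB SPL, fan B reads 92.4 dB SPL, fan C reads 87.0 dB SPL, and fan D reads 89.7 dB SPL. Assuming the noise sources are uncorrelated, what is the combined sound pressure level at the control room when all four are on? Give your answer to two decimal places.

Add the sources as powers (linear), then convert back to dB:
L_total = 10·log₁₀(10^(86.7/10) + 10^(92.4/10) + 10^(87.0/10) + 10^(89.7/10)) = 10·log₁₀(3640000000) = 95.61 dB SPL.

95.61 dB SPL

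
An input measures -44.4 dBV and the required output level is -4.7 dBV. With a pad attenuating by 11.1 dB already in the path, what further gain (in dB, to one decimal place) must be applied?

50.8 dB

The required make-up gain is the shortfall in the dB sum.
G = -4.7 − (-44.4) + 11.1 = 50.8 dB.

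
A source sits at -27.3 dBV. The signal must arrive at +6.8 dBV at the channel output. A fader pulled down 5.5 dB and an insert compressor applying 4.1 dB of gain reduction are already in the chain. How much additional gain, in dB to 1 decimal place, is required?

43.7 dB

The required make-up gain is the shortfall in the dB sum.
G = +6.8 − (-27.3) + 5.5 + 4.1 = 43.7 dB.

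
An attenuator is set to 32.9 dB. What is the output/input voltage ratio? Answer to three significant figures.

Voltage ratio = 10^(dB/20).
10^(-32.9/20) = 10^(-1.645) = 0.0226.

0.0226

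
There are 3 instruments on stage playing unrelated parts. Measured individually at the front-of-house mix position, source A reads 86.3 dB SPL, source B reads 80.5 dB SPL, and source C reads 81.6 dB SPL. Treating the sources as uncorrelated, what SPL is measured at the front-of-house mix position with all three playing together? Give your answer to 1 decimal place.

88.3 dB SPL

Add the sources as powers (linear), then convert back to dB:
L_total = 10·log₁₀(10^(86.3/10) + 10^(80.5/10) + 10^(81.6/10)) = 10·log₁₀(683300000) = 88.3 dB SPL.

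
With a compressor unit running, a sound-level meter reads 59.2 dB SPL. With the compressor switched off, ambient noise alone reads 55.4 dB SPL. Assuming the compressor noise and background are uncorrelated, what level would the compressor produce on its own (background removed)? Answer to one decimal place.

56.9 dB SPL

Remove the background by subtracting linear intensities:
L_src = 10·log₁₀(10^(59.2/10) − 10^(55.4/10)) = 10·log₁₀(485000) = 56.9 dB SPL.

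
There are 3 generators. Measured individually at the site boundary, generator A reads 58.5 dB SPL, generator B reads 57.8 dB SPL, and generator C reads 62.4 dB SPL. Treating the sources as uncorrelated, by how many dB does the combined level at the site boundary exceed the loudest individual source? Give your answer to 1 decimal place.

2.4 dB

Uncorrelated sources add in intensity (power), not in dB.
L_total = 10·log₁₀(10^(58.5/10) + 10^(57.8/10) + 10^(62.4/10)) = 64.84 dB SPL.
Excess over the loudest (62.4 dB): 64.84 − 62.4 = 2.4 dB.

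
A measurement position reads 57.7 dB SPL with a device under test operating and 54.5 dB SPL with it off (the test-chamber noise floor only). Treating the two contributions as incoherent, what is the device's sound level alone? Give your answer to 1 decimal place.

54.9 dB SPL

Background correction is a power subtraction:
L_src = 10·log₁₀(10^(57.7/10) − 10^(54.5/10)) = 10·log₁₀(307000) = 54.9 dB SPL.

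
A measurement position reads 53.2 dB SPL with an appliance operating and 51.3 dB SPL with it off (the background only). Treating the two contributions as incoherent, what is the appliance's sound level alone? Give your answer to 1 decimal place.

48.7 dB SPL

Remove the background by subtracting linear intensities:
L_src = 10·log₁₀(10^(53.2/10) − 10^(51.3/10)) = 10·log₁₀(74030) = 48.7 dB SPL.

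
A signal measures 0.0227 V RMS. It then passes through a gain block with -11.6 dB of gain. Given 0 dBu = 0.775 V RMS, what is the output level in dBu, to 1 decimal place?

-42.3 dBu

Input level: 20·log₁₀(0.0227/0.775) = -30.67 dBu.
Output: -30.67 − 11.6 = -42.3 dBu.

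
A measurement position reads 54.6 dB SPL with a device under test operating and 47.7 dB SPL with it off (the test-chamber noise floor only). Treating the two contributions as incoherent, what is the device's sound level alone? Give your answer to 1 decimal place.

Remove the background by subtracting linear intensities:
L_src = 10·log₁₀(10^(54.6/10) − 10^(47.7/10)) = 10·log₁₀(229500) = 53.6 dB SPL.

53.6 dB SPL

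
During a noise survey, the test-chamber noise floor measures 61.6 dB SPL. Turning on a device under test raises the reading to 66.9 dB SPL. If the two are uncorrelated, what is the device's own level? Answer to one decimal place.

65.4 dB SPL

Subtract intensities: L_src = 10·log₁₀(10^(L_total/10) − 10^(L_bg/10)).
L_src = 10·log₁₀(10^(66.9/10) − 10^(61.6/10)) = 10·log₁₀(3452000) = 65.4 dB SPL.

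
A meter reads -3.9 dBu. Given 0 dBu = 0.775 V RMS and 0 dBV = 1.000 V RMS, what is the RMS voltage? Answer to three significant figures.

0.495 V

V = 0.775 V × 10^(-3.9/20).
= 0.775 × 0.6383 = 0.495 V.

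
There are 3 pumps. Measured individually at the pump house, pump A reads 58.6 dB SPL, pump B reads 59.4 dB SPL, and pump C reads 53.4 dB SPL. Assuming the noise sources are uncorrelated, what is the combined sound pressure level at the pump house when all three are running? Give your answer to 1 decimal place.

Add the sources as powers (linear), then convert back to dB:
L_total = 10·log₁₀(10^(58.6/10) + 10^(59.4/10) + 10^(53.4/10)) = 10·log₁₀(1814000) = 62.6 dB SPL.

62.6 dB SPL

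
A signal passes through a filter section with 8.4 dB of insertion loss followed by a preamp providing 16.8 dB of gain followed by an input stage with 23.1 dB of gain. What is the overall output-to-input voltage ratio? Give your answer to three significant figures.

37.6

Net gain = (−8.4) + 16.8 + 23.1 = 31.5 dB.
Voltage ratio = 10^(31.5/20) = 37.6.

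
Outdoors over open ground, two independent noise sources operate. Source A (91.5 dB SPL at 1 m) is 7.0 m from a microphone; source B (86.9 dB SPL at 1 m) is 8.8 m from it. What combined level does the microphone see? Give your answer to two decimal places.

At the listener: L_A = 91.5 − 20·log₁₀(7.0) = 74.598 dB; L_B = 86.9 − 20·log₁₀(8.8) = 68.010 dB.
Combined: 10·log₁₀(10^(74.598/10)+10^(68.010/10)) = 75.46 dB SPL.

75.46 dB SPL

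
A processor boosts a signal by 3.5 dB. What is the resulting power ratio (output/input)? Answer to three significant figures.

2.24

Power ratio = 10^(dB/10).
10^(3.5/10) = 10^(0.3500) = 2.24.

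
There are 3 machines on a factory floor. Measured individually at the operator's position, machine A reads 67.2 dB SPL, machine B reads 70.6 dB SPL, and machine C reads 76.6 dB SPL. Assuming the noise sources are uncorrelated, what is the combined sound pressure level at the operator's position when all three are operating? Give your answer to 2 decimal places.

Add the sources as powers (linear), then convert back to dB:
L_total = 10·log₁₀(10^(67.2/10) + 10^(70.6/10) + 10^(76.6/10)) = 10·log₁₀(62440000) = 77.95 dB SPL.

77.95 dB SPL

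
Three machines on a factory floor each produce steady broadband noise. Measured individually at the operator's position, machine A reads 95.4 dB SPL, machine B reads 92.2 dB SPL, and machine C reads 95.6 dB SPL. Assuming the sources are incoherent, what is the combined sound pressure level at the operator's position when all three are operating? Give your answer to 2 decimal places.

99.42 dB SPL

Add the sources as powers (linear), then convert back to dB:
L_total = 10·log₁₀(10^(95.4/10) + 10^(92.2/10) + 10^(95.6/10)) = 10·log₁₀(8758000000) = 99.42 dB SPL.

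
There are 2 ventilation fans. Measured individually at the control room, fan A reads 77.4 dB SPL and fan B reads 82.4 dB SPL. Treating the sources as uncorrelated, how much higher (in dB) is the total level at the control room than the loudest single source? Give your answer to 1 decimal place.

1.2 dB

Add the sources as powers (linear), then convert back to dB:
L_total = 10·log₁₀(10^(77.4/10) + 10^(82.4/10)) = 83.59 dB SPL.
Excess over the loudest (82.4 dB): 83.59 − 82.4 = 1.2 dB.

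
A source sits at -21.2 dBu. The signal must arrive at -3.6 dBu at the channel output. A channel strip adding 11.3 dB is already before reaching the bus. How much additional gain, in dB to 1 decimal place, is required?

The required make-up gain is the shortfall in the dB sum.
G = -3.6 − (-21.2) − 11.3 = 6.3 dB.

6.3 dB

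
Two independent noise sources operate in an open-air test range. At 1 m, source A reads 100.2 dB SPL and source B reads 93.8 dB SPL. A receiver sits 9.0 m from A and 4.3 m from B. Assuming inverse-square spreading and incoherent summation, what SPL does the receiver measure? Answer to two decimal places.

At the listener: L_A = 100.2 − 20·log₁₀(9.0) = 81.115 dB; L_B = 93.8 − 20·log₁₀(4.3) = 81.131 dB.
Combined: 10·log₁₀(10^(81.115/10)+10^(81.131/10)) = 84.13 dB SPL.

84.13 dB SPL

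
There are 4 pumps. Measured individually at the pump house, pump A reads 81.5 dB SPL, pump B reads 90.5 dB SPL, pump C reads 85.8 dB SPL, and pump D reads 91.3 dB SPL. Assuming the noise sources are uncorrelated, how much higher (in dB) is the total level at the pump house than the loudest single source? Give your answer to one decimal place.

Add the sources as powers (linear), then convert back to dB:
L_total = 10·log₁₀(10^(81.5/10) + 10^(90.5/10) + 10^(85.8/10) + 10^(91.3/10)) = 94.76 dB SPL.
Excess over the loudest (91.3 dB): 94.76 − 91.3 = 3.5 dB.

3.5 dB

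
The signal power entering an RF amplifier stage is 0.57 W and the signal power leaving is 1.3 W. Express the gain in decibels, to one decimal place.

3.6 dB

Power ratio → dB uses the 10·log₁₀ form:
10·log₁₀(1.3/0.57) = 10·log₁₀(2.281) = 3.6 dB.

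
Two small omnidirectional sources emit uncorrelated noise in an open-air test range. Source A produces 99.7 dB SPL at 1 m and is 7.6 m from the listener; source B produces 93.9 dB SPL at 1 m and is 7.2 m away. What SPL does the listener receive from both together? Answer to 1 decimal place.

At the listener: L_A = 99.7 − 20·log₁₀(7.6) = 82.08 dB; L_B = 93.9 − 20·log₁₀(7.2) = 76.75 dB.
Combined: 10·log₁₀(10^(82.08/10)+10^(76.75/10)) = 83.2 dB SPL.

83.2 dB SPL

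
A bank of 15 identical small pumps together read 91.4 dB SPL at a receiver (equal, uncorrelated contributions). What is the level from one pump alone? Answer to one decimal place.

15 equal incoherent sources add 10·log₁₀(15) = 11.76 dB over one source.
L_one = 91.4 − 11.76 = 79.6 dB SPL.

79.6 dB SPL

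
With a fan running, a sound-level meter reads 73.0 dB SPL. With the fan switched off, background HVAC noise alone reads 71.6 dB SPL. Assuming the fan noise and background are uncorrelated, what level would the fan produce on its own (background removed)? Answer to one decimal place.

Remove the background by subtracting linear intensities:
L_src = 10·log₁₀(10^(73.0/10) − 10^(71.6/10)) = 10·log₁₀(5498000) = 67.4 dB SPL.

67.4 dB SPL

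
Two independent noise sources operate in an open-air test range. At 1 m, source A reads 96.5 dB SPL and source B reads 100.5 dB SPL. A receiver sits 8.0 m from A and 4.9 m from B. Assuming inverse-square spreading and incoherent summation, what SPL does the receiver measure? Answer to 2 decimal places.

At the listener: L_A = 96.5 − 20·log₁₀(8.0) = 78.438 dB; L_B = 100.5 − 20·log₁₀(4.9) = 86.696 dB.
Combined: 10·log₁₀(10^(78.438/10)+10^(86.696/10)) = 87.30 dB SPL.

87.30 dB SPL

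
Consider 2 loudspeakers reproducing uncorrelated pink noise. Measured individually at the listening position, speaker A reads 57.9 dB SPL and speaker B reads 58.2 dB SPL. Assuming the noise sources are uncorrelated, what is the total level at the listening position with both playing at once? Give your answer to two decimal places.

61.06 dB SPL

Uncorrelated sources add in intensity (power), not in dB.
L_total = 10·log₁₀(10^(57.9/10) + 10^(58.2/10)) = 10·log₁₀(1277000) = 61.06 dB SPL.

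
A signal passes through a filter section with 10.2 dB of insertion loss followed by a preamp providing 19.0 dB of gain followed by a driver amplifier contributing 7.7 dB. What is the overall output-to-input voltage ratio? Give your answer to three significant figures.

Net gain = (−10.2) + 19.0 + 7.7 = 16.5 dB.
Voltage ratio = 10^(16.5/20) = 6.68.

6.68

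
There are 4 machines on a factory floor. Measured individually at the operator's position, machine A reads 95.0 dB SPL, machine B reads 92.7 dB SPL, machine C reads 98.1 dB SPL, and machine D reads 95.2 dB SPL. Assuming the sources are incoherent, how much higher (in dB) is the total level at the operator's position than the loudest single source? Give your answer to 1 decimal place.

3.6 dB

Uncorrelated sources add in intensity (power), not in dB.
L_total = 10·log₁₀(10^(95.0/10) + 10^(92.7/10) + 10^(98.1/10) + 10^(95.2/10)) = 101.70 dB SPL.
Excess over the loudest (98.1 dB): 101.70 − 98.1 = 3.6 dB.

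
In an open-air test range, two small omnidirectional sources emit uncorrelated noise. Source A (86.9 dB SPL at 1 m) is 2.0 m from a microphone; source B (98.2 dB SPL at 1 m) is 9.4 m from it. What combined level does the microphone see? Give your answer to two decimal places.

82.95 dB SPL

At the listener: L_A = 86.9 − 20·log₁₀(2.0) = 80.879 dB; L_B = 98.2 − 20·log₁₀(9.4) = 78.737 dB.
Combined: 10·log₁₀(10^(80.879/10)+10^(78.737/10)) = 82.95 dB SPL.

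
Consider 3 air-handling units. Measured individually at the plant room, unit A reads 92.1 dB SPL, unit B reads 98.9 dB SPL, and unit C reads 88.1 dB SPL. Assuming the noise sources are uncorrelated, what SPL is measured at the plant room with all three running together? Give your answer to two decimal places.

100.01 dB SPL

Add the sources as powers (linear), then convert back to dB:
L_total = 10·log₁₀(10^(92.1/10) + 10^(98.9/10) + 10^(88.1/10)) = 10·log₁₀(10030000000) = 100.01 dB SPL.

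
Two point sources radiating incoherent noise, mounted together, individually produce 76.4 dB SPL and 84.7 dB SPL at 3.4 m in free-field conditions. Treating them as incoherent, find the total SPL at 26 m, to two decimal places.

Combined at 3.4 m: 10·log₁₀(10^(76.4/10)+10^(84.7/10)) = 85.299 dB SPL.
Then apply −20·log₁₀(26/3.4) = -17.670 dB → 67.63 dB SPL.

67.63 dB SPL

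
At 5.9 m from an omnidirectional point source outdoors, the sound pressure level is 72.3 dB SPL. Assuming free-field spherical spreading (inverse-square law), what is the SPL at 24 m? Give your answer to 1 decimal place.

Free-field point source: level drops by 20·log₁₀ of the distance ratio.
ΔL = −20·log₁₀(24/5.9) = -12.19 dB, so L₂ = 72.3 + (-12.19) = 60.1 dB SPL.

60.1 dB SPL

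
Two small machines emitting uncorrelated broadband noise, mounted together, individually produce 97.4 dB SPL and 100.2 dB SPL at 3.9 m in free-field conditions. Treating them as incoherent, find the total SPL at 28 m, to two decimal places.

Combined at 3.9 m: 10·log₁₀(10^(97.4/10)+10^(100.2/10)) = 102.032 dB SPL.
Then apply −20·log₁₀(28/3.9) = -17.122 dB → 84.91 dB SPL.

84.91 dB SPL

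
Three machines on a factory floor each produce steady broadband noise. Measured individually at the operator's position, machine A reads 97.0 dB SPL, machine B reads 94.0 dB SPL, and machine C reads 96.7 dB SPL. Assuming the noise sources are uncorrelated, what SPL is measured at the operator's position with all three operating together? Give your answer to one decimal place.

100.9 dB SPL

Add the sources as powers (linear), then convert back to dB:
L_total = 10·log₁₀(10^(97.0/10) + 10^(94.0/10) + 10^(96.7/10)) = 10·log₁₀(12201000000) = 100.9 dB SPL.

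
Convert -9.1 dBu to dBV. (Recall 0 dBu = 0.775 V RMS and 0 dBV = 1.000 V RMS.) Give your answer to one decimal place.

-11.3 dBV

The offset between the scales is 20·log₁₀(0.775/1.000) = −2.214 dB.
So dBV = -9.1 − 2.214 = -11.3 dBV.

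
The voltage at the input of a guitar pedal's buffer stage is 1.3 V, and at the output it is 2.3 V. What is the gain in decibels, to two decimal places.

For a voltage ratio, dB = 20·log₁₀(V₂/V₁).
20·log₁₀(2.3/1.3) = 20·log₁₀(1.769) = 4.96 dB.

4.96 dB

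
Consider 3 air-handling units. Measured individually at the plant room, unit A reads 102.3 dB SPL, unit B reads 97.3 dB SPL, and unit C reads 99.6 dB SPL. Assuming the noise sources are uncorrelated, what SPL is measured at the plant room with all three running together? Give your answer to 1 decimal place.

Incoherent sources sum as intensities:
L_total = 10·log₁₀(10^(102.3/10) + 10^(97.3/10) + 10^(99.6/10)) = 10·log₁₀(31473000000) = 105.0 dB SPL.

105.0 dB SPL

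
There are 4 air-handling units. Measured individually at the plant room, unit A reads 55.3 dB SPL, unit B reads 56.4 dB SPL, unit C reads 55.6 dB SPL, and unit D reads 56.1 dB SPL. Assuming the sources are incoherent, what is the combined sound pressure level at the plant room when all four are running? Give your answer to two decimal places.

61.89 dB SPL

Uncorrelated sources add in intensity (power), not in dB.
L_total = 10·log₁₀(10^(55.3/10) + 10^(56.4/10) + 10^(55.6/10) + 10^(56.1/10)) = 10·log₁₀(1546000) = 61.89 dB SPL.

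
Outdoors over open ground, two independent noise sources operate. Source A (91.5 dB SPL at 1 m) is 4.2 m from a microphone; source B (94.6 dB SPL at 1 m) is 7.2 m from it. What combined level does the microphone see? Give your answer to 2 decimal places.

81.33 dB SPL

At the listener: L_A = 91.5 − 20·log₁₀(4.2) = 79.035 dB; L_B = 94.6 − 20·log₁₀(7.2) = 77.453 dB.
Combined: 10·log₁₀(10^(79.035/10)+10^(77.453/10)) = 81.33 dB SPL.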